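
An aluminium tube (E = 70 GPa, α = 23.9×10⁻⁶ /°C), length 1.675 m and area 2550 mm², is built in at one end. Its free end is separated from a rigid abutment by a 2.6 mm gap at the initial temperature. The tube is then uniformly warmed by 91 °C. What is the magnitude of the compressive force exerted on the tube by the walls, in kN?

P ≈ 111 kN

If the wall were absent the tube would grow by αΔT L = 23.9×10⁻⁶ × 91 × 1675 = 3.643 mm.
The gap closes (δ_free > 2.6 mm) and the wall then resists a further 3.643 − 2.6 = 1.043 mm of expansion.
So σ = E(δ_free − g)/L = 70×10³ × 1.043/1675 = 43.59 MPa.
P = σA = 43.59 × 2550 = 111.1 kN.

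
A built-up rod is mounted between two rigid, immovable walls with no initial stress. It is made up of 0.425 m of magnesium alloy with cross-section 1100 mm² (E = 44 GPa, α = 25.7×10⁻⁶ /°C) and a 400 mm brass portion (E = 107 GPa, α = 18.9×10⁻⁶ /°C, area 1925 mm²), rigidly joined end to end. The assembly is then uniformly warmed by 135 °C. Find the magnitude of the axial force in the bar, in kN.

P ≈ 233 kN (compressive)

If the supports were absent, the total length change would be Σ αᵢΔT Lᵢ = 25.7×10⁻⁶×135×425 + 18.9×10⁻⁶×135×400 = 2.495 mm.
The rigid supports impose zero overall length change; the single axial force P common to all segments must satisfy P Σ Lᵢ/(AᵢEᵢ) = δ_free.
The series flexibility is Σ Lᵢ/(AᵢEᵢ) = 425/(1100×44×10³) + 400/(1925×107×10³) = 1.072×10⁻⁵ mm/N.
So P = 2.495 / 1.072×10⁻⁵ = 232.7 kN, compressive.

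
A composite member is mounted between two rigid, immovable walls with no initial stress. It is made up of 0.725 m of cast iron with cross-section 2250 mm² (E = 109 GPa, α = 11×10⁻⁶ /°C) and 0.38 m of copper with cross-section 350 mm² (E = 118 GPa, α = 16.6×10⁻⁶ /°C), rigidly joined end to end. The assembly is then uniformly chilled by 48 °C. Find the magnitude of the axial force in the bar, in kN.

P ≈ 56.4 kN (tensile)

Free thermal contraction of the whole bar: Σ αᵢΔT Lᵢ = 11×10⁻⁶×48×725 + 16.6×10⁻⁶×48×380 = 0.6856 mm.
The walls prevent any net length change, so an axial force P (same in every segment) develops. Compatibility: P · Σ Lᵢ/(AᵢEᵢ) = δ_free.
Σ Lᵢ/(AᵢEᵢ) = 725/(2250×109×10³) + 380/(350×118×10³) = 1.216×10⁻⁵ mm/N.
P = 0.6856 / 1.216×10⁻⁵ = 56390 N = 56.39 kN, tensile.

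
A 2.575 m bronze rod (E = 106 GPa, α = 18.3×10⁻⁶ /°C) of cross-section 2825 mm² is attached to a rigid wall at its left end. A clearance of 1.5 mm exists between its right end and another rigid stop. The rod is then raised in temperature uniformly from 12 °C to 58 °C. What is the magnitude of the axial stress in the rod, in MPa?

σ ≈ 27.5 MPa (compressive)

Unrestrained expansion: δ_free = αΔT L = 18.3×10⁻⁶ × 46 × 2575 = 2.168 mm.
This exceeds the 1.5 mm gap, so the wall pushes back. The portion of expansion that must be recovered elastically is δ_free − gap = 2.168 − 1.5 = 0.6676 mm.
Compatibility: PL/(AE) = 0.6676 mm, so σ = P/A = E × (0.6676/2575) = 27.48 MPa.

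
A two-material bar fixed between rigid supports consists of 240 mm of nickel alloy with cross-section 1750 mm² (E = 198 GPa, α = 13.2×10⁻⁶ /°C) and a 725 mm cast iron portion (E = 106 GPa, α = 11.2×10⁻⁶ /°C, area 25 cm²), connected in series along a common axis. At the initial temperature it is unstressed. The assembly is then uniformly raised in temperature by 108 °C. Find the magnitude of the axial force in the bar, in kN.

Free thermal expansion of the whole bar: Σ αᵢΔT Lᵢ = 13.2×10⁻⁶×108×240 + 11.2×10⁻⁶×108×725 = 1.219 mm.
Since the ends are fixed, an axial force P builds up, equal in every segment, with P · Σ Lᵢ/(AᵢEᵢ) = δ_free.
Σ Lᵢ/(AᵢEᵢ) = 240/(1750×198×10³) + 725/(2500×106×10³) = 3.428×10⁻⁶ mm/N.
P = 1.219 / 3.428×10⁻⁶ = 355600 N = 355.6 kN, compressive.

P ≈ 356 kN (compressive)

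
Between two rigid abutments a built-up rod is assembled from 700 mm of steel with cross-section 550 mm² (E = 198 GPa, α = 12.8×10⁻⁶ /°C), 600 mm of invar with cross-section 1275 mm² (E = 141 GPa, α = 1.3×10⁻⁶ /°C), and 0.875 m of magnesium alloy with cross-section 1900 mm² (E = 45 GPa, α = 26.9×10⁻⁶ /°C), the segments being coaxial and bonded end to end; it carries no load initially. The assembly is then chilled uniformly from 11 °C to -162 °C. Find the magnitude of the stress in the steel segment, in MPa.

σ ≈ 523 MPa (tensile)

With the walls removed the bar would change length by δ_free = Σ αᵢΔT Lᵢ = 12.8×10⁻⁶×173×700 + 1.3×10⁻⁶×173×600 + 26.9×10⁻⁶×173×875 = 5.757 mm.
Since the ends are fixed, an axial force P builds up, equal in every segment, with P · Σ Lᵢ/(AᵢEᵢ) = δ_free.
The series flexibility is Σ Lᵢ/(AᵢEᵢ) = 700/(550×198×10³) + 600/(1275×141×10³) + 875/(1900×45×10³) = 2×10⁻⁵ mm/N.
Hence P = δ_free / Σ(L/AE) = 5.757/2×10⁻⁵ = 287.9 kN (tensile).
σ_{steel} = P / A = 287900 / 550 = 523.4 MPa.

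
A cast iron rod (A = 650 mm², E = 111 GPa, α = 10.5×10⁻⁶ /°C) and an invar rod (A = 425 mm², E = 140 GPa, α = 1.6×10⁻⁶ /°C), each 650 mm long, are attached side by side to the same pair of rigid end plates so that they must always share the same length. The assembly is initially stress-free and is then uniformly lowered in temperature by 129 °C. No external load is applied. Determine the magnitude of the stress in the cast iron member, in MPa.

Equilibrium of a rigid end plate with no external load gives equal and opposite internal forces ±P in the two members. Since α_{cast iron} > α_{invar}, cooling drives the cast iron into tension and the invar into compression.
Setting the final lengths equal and cancelling L: (α₁ − α₂)ΔT = P/(A₁E₁) + P/(A₂E₂).
|α₁ − α₂|·ΔT = 8.9×10⁻⁶ × 129 = 0.001148.
1/(A₁E₁) + 1/(A₂E₂) = 1/(650×111×10³) + 1/(425×140×10³) = 3.067×10⁻⁸ N⁻¹.
P = 0.001148 / 3.067×10⁻⁸ = 37440 N = 37.44 kN.
σ_{cast iron} = P/A₁ = 37440/650 = 57.6 MPa, tensile.

σ ≈ 57.6 MPa (tensile)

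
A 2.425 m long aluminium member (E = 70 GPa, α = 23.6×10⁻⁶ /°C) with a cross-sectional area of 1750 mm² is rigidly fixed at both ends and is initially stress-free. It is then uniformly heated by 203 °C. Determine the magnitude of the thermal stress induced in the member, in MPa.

σ ≈ 335 MPa (compressive)

With length fixed, the mechanical strain must cancel the thermal strain αΔT = 23.6×10⁻⁶ × 203 = 4790.8×10⁻⁶.
σ = EαΔT = 70×10³ × 23.6×10⁻⁶ × 203 = 335.4 MPa (compressive; the member is trying to expand).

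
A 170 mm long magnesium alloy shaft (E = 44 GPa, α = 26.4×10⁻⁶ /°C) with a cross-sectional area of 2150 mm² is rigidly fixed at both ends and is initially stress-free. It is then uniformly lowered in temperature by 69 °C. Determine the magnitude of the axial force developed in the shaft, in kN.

P ≈ 172 kN (tensile)

Full restraint means ε = 0, so the stress is σ = EαΔT = 44×10³ × 26.4×10⁻⁶ × 69 = 80.15 MPa.
Then P = σA = 80.15 × 2150 mm² = 172.3 kN, tensile.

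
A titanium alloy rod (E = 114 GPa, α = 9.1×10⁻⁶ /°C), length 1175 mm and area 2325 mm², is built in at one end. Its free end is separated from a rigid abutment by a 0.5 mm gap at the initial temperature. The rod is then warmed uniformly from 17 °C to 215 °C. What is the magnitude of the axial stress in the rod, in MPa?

σ ≈ 157 MPa (compressive)

Free thermal elongation = αΔT L = 9.1×10⁻⁶ × 198 × 1175 = 2.117 mm.
After closing the 0.5 mm clearance, 2.117 − 0.5 = 1.617 mm of expansion remains to be suppressed by the wall.
That suppressed elongation corresponds to σ = E·Δ/L = 114×10³ × 1.617/1175 = 156.9 MPa.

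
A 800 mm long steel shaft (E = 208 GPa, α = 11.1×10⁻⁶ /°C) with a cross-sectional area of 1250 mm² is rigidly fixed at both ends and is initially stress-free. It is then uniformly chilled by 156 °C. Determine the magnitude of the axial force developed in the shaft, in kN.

The ends cannot move, so σ = EαΔT = 208×10³ × 11.1×10⁻⁶ × 156 = 360.2 MPa.
Axial force P = σA = 360.2 × 1250 = 450200 N = 450.2 kN, tensile.

P ≈ 450 kN (tensile)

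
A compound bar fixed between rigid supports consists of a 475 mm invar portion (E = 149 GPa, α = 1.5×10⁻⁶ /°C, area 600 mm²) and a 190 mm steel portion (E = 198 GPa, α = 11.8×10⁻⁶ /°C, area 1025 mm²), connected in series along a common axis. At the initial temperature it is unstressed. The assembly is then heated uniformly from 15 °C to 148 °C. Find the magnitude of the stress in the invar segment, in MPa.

σ ≈ 105 MPa (compressive)

With the walls removed the bar would change length by δ_free = Σ αᵢΔT Lᵢ = 1.5×10⁻⁶×133×475 + 11.8×10⁻⁶×133×190 = 0.3929 mm.
The rigid supports impose zero overall length change; the single axial force P common to all segments must satisfy P Σ Lᵢ/(AᵢEᵢ) = δ_free.
Σ Lᵢ/(AᵢEᵢ) = 475/(600×149×10³) + 190/(1025×198×10³) = 6.249×10⁻⁶ mm/N.
P = 0.3929 / 6.249×10⁻⁶ = 62880 N = 62.88 kN, compressive.
σ_{invar} = P / A = 62880 / 600 = 104.8 MPa.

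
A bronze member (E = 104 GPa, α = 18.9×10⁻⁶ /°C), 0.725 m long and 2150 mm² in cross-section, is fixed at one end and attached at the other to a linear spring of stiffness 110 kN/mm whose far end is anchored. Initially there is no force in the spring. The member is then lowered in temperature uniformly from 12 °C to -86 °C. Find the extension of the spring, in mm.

Free thermal contraction: δ_free = αΔT L = 18.9×10⁻⁶ × 98 × 725 = 1.343 mm.
Let P be the tensile force in the spring. The member extends elastically by PL/(AE) and the spring stretches by P/k; together these equal δ_free.
P [ L/(AE) + 1/k ] = δ_free → P [ 725/(2150×104×10³) + 1/(110×10³) ] = 1.343.
P = 1.343 / 1.233×10⁻⁵ = 108900 N.
Spring extension = P/k = 108900/(110×10³) = 0.9898 mm.

δ ≈ 0.99 mm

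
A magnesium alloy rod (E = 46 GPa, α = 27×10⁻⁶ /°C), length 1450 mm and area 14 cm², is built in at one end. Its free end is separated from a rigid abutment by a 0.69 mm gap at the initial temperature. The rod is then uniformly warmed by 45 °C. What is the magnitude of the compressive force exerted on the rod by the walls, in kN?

If the wall were absent the rod would grow by αΔT L = 27×10⁻⁶ × 45 × 1450 = 1.762 mm.
This exceeds the 0.69 mm gap, so the wall pushes back. The portion of expansion that must be recovered elastically is δ_free − gap = 1.762 − 0.69 = 1.072 mm.
That suppressed elongation corresponds to σ = E·Δ/L = 46×10³ × 1.072/1450 = 34 MPa.
P = σA = 34 × 1400 = 47.6 kN.

P ≈ 47.6 kN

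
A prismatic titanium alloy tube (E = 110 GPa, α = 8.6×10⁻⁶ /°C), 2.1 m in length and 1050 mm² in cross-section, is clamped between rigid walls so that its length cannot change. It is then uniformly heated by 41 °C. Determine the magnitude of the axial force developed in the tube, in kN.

P ≈ 40.7 kN (compressive)

Full restraint means ε = 0, so the stress is σ = EαΔT = 110×10³ × 8.6×10⁻⁶ × 41 = 38.79 MPa.
Then P = σA = 38.79 × 1050 mm² = 40.73 kN, compressive.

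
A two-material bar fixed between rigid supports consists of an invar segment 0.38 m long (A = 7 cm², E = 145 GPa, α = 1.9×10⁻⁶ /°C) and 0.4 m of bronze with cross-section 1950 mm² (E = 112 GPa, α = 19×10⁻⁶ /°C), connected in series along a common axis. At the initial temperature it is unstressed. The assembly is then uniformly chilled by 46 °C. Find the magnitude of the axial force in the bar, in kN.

Free thermal contraction of the whole bar: Σ αᵢΔT Lᵢ = 1.9×10⁻⁶×46×380 + 19×10⁻⁶×46×400 = 0.3828 mm.
Since the ends are fixed, an axial force P builds up, equal in every segment, with P · Σ Lᵢ/(AᵢEᵢ) = δ_free.
Σ Lᵢ/(AᵢEᵢ) = 380/(700×145×10³) + 400/(1950×112×10³) = 5.575×10⁻⁶ mm/N.
Hence P = δ_free / Σ(L/AE) = 0.3828/5.575×10⁻⁶ = 68.66 kN (tensile).

P ≈ 68.7 kN (tensile)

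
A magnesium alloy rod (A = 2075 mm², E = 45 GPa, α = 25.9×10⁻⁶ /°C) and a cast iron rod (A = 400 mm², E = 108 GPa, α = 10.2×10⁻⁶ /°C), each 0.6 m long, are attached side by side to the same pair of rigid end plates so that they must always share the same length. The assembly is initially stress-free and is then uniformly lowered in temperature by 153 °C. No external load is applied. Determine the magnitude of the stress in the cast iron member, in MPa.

Equilibrium of a rigid end plate with no external load gives equal and opposite internal forces ±P in the two members. Since α_{magnesium alloy} > α_{cast iron}, cooling drives the magnesium alloy into tension and the cast iron into compression.
Equating the net (thermal + elastic) strains gives |α₁ − α₂|·ΔT = P·[1/(A₁E₁) + 1/(A₂E₂)].
|α₁ − α₂|·ΔT = 15.7×10⁻⁶ × 153 = 0.002402.
1/(A₁E₁) + 1/(A₂E₂) = 1/(2075×45×10³) + 1/(400×108×10³) = 3.386×10⁻⁸ N⁻¹.
So P = 0.002402 / 3.386×10⁻⁸ = 70.95 kN.
σ_{cast iron} = P/A₂ = 70950/400 = 177.4 MPa, compressive.

σ ≈ 177 MPa (compressive)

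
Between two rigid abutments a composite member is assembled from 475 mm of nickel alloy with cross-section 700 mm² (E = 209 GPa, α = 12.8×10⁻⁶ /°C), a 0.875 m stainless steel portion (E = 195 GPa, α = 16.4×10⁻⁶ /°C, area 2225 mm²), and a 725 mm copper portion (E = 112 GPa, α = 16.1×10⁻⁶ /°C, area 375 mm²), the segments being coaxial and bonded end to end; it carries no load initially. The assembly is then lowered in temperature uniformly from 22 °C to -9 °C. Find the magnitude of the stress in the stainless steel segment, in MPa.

σ ≈ 19.9 MPa (tensile)

With the walls removed the bar would change length by δ_free = Σ αᵢΔT Lᵢ = 12.8×10⁻⁶×31×475 + 16.4×10⁻⁶×31×875 + 16.1×10⁻⁶×31×725 = 0.9952 mm.
The walls prevent any net length change, so an axial force P (same in every segment) develops. Compatibility: P · Σ Lᵢ/(AᵢEᵢ) = δ_free.
Σ Lᵢ/(AᵢEᵢ) = 475/(700×209×10³) + 875/(2225×195×10³) + 725/(375×112×10³) = 2.253×10⁻⁵ mm/N.
So P = 0.9952 / 2.253×10⁻⁵ = 44.18 kN, tensile.
σ_{stainless steel} = P / A = 44180 / 2225 = 19.86 MPa.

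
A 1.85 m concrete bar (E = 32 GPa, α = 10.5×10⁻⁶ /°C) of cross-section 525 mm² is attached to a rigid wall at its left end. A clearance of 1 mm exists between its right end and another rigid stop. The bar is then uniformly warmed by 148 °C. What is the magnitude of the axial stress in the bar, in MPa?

σ ≈ 32.4 MPa (compressive)

Unrestrained expansion: δ_free = αΔT L = 10.5×10⁻⁶ × 148 × 1850 = 2.875 mm.
After closing the 1 mm clearance, 2.875 − 1 = 1.875 mm of expansion remains to be suppressed by the wall.
So σ = E(δ_free − g)/L = 32×10³ × 1.875/1850 = 32.43 MPa.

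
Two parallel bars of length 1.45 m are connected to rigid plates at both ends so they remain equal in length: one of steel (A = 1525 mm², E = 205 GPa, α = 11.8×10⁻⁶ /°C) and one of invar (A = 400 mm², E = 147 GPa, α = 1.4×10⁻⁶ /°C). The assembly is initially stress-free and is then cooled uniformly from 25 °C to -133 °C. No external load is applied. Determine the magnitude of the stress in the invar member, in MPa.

Both members must finish at the same length. With the larger α, the steel tends to over-contract; the plates restrain it, putting the steel in tension and the invar in compression. With no external load the two internal forces are equal and opposite, magnitude P.
Setting the final lengths equal and cancelling L: (α₁ − α₂)ΔT = P/(A₁E₁) + P/(A₂E₂).
|α₁ − α₂|·ΔT = 10.4×10⁻⁶ × 158 = 0.001643.
1/(A₁E₁) + 1/(A₂E₂) = 1/(1525×205×10³) + 1/(400×147×10³) = 2.021×10⁻⁸ N⁻¹.
So P = 0.001643 / 2.021×10⁻⁸ = 81.32 kN.
σ_{invar} = P/A₂ = 81320/400 = 203.3 MPa, compressive.

σ ≈ 203 MPa (compressive)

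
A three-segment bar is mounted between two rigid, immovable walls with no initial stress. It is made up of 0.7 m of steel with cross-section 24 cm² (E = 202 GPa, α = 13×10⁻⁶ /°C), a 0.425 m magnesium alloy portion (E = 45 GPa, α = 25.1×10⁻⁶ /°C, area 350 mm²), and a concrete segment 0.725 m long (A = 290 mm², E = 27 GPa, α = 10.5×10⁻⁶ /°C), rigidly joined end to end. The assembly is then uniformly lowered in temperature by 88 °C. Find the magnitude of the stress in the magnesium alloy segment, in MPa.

σ ≈ 56.9 MPa (tensile)

If the supports were absent, the total length change would be Σ αᵢΔT Lᵢ = 13×10⁻⁶×88×700 + 25.1×10⁻⁶×88×425 + 10.5×10⁻⁶×88×725 = 2.409 mm.
The walls prevent any net length change, so an axial force P (same in every segment) develops. Compatibility: P · Σ Lᵢ/(AᵢEᵢ) = δ_free.
The series flexibility is Σ Lᵢ/(AᵢEᵢ) = 700/(2400×202×10³) + 425/(350×45×10³) + 725/(290×27×10³) = 0.000121 mm/N.
So P = 2.409 / 0.000121 = 19.91 kN, tensile.
σ_{magnesium alloy} = P / A = 19910 / 350 = 56.88 MPa.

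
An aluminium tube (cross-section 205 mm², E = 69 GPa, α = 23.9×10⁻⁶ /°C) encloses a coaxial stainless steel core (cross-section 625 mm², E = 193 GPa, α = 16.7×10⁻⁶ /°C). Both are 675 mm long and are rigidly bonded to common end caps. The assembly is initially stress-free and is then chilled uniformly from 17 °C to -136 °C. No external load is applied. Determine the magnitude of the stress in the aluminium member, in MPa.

σ ≈ 68 MPa (tensile)

The aluminium has the larger α, so on cooling it would change length more than the stainless steel if both were free. The rigid plates force a common final length, so the aluminium is put into tension and the stainless steel into compression, with equal and opposite forces P (no external load).
Equating the net (thermal + elastic) strains gives |α₁ − α₂|·ΔT = P·[1/(A₁E₁) + 1/(A₂E₂)].
|α₁ − α₂|·ΔT = 7.2×10⁻⁶ × 153 = 0.001102.
1/(A₁E₁) + 1/(A₂E₂) = 1/(205×69×10³) + 1/(625×193×10³) = 7.899×10⁻⁸ N⁻¹.
P = 0.001102 / 7.899×10⁻⁸ = 13950 N = 13.95 kN.
σ_{aluminium} = P/A₁ = 13950/205 = 68.03 MPa, tensile.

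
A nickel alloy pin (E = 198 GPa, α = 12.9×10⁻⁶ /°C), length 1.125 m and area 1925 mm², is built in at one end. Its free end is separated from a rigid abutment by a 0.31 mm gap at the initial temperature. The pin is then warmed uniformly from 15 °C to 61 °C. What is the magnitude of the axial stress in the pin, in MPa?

σ ≈ 62.9 MPa (compressive)

Free thermal elongation = αΔT L = 12.9×10⁻⁶ × 46 × 1125 = 0.6676 mm.
After closing the 0.31 mm clearance, 0.6676 − 0.31 = 0.3576 mm of expansion remains to be suppressed by the wall.
That suppressed elongation corresponds to σ = E·Δ/L = 198×10³ × 0.3576/1125 = 62.93 MPa.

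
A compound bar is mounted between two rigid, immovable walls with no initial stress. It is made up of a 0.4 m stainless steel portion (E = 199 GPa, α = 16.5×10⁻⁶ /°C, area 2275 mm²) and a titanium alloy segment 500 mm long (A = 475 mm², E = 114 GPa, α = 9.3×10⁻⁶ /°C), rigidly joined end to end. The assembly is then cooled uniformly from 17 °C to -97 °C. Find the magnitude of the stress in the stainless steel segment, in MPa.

If the supports were absent, the total length change would be Σ αᵢΔT Lᵢ = 16.5×10⁻⁶×114×400 + 9.3×10⁻⁶×114×500 = 1.282 mm.
The walls prevent any net length change, so an axial force P (same in every segment) develops. Compatibility: P · Σ Lᵢ/(AᵢEᵢ) = δ_free.
Σ Lᵢ/(AᵢEᵢ) = 400/(2275×199×10³) + 500/(475×114×10³) = 1.012×10⁻⁵ mm/N.
P = 1.282 / 1.012×10⁻⁵ = 126800 N = 126.8 kN, tensile.
σ_{stainless steel} = P / A = 126800 / 2275 = 55.72 MPa.

σ ≈ 55.7 MPa (tensile)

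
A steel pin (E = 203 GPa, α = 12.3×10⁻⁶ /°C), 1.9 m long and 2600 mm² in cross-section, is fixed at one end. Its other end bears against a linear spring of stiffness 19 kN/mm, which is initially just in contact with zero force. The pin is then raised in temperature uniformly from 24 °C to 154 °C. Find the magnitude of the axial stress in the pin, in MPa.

Free thermal expansion: δ_free = αΔT L = 12.3×10⁻⁶ × 130 × 1900 = 3.038 mm.
Let P be the compressive force at the spring. The pin shortens elastically by PL/(AE) and the spring compresses by P/k; together these equal δ_free.
So P = δ_free / [L/(AE) + 1/k] = 3.038 / [ 1900/(2600×203×10³) + 1/(19×10³) ].
P = 3.038 / 5.623×10⁻⁵ = 54030 N.
σ = P/A = 54030/2600 = 20.78 MPa.

σ ≈ 20.8 MPa (compressive)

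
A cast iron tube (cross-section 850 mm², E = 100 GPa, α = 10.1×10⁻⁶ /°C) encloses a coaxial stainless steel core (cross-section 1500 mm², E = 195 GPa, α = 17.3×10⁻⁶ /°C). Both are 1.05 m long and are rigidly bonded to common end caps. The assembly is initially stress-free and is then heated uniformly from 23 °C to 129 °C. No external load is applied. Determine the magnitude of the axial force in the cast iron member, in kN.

P ≈ 50.3 kN (tensile in the cast iron)

The stainless steel has the larger α, so on heating it would change length more than the cast iron if both were free. The rigid plates force a common final length, so the stainless steel is put into compression and the cast iron into tension, with equal and opposite forces P (no external load).
Compatibility of the two members (thermal + elastic change equal): (α₁ − α₂)ΔT = P·[1/(A₁E₁) + 1/(A₂E₂)].
|α₁ − α₂|·ΔT = 7.2×10⁻⁶ × 106 = 0.0007632.
1/(A₁E₁) + 1/(A₂E₂) = 1/(850×100×10³) + 1/(1500×195×10³) = 1.518×10⁻⁸ N⁻¹.
So P = 0.0007632 / 1.518×10⁻⁸ = 50.27 kN.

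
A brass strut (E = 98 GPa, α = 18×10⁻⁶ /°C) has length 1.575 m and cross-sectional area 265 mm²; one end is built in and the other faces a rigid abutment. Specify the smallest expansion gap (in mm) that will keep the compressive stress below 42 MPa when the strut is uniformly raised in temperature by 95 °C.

Free expansion if unrestrained: δ_free = αΔT L = 18×10⁻⁶ × 95 × 1575 = 2.693 mm.
At the allowable stress the elastic shortening the wall may impose is σL/E = 42 × 1575 / (98×10³) = 0.675 mm.
So the gap has to take up the difference, g_min = δ_free − σL/E = 2.693 − 0.675 = 2.018 mm.

g ≈ 2.02 mm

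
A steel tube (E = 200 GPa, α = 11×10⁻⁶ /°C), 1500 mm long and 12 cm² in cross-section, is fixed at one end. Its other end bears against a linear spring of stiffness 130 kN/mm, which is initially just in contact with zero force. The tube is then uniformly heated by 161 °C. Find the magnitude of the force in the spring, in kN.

P ≈ 191 kN

Free thermal expansion: δ_free = αΔT L = 11×10⁻⁶ × 161 × 1500 = 2.656 mm.
With a force P in the spring, the elastic change of the tube is PL/(AE) and that of the spring is P/k; compatibility requires their sum to equal δ_free.
So P = δ_free / [L/(AE) + 1/k] = 2.656 / [ 1500/(1200×200×10³) + 1/(130×10³) ].
P = 2.656 / 1.394×10⁻⁵ = 190500 N.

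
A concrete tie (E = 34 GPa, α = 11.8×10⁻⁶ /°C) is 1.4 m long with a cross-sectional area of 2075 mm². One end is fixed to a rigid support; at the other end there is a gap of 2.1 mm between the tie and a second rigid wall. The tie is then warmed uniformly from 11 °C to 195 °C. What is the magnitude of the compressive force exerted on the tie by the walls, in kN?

Unrestrained expansion: δ_free = αΔT L = 11.8×10⁻⁶ × 184 × 1400 = 3.04 mm.
This exceeds the 2.1 mm gap, so the wall pushes back. The portion of expansion that must be recovered elastically is δ_free − gap = 3.04 − 2.1 = 0.9397 mm.
That suppressed elongation corresponds to σ = E·Δ/L = 34×10³ × 0.9397/1400 = 22.82 MPa.
Force on the wall = σA = 22.82 × 2075 mm² = 47.35 kN.

P ≈ 47.4 kN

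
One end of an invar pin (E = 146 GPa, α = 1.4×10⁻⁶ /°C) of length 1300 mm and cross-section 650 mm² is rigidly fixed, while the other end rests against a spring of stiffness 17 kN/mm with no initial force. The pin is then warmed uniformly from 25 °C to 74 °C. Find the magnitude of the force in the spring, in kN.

If the spring were absent the pin would lengthen by αΔT L = 1.4×10⁻⁶ × 49 × 1300 = 0.08918 mm.
With a force P in the spring, the elastic change of the pin is PL/(AE) and that of the spring is P/k; compatibility requires their sum to equal δ_free.
P [ L/(AE) + 1/k ] = δ_free → P [ 1300/(650×146×10³) + 1/(17×10³) ] = 0.08918.
P = 0.08918 / 7.252×10⁻⁵ = 1230 N.

P ≈ 1.23 kN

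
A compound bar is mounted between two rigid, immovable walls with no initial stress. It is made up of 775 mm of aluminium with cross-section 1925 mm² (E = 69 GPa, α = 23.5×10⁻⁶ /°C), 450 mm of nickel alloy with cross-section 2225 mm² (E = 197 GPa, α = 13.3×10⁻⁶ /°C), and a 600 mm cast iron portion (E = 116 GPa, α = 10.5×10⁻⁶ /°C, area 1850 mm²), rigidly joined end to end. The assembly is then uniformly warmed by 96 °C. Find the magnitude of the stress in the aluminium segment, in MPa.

If the supports were absent, the total length change would be Σ αᵢΔT Lᵢ = 23.5×10⁻⁶×96×775 + 13.3×10⁻⁶×96×450 + 10.5×10⁻⁶×96×600 = 2.928 mm.
Since the ends are fixed, an axial force P builds up, equal in every segment, with P · Σ Lᵢ/(AᵢEᵢ) = δ_free.
The series flexibility is Σ Lᵢ/(AᵢEᵢ) = 775/(1925×69×10³) + 450/(2225×197×10³) + 600/(1850×116×10³) = 9.657×10⁻⁶ mm/N.
P = 2.928 / 9.657×10⁻⁶ = 303200 N = 303.2 kN, compressive.
σ_{aluminium} = P / A = 303200 / 1925 = 157.5 MPa.

σ ≈ 157 MPa (compressive)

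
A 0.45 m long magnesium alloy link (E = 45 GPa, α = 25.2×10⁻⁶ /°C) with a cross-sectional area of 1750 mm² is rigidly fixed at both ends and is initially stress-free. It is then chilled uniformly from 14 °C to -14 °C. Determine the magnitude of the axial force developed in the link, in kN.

With zero net strain, σ = E·αΔT = 45 GPa × 25.2×10⁻⁶ × 28 = 31.75 MPa.
P = AEαΔT = 1750 × 45×10³ × 25.2×10⁻⁶ × 28 = 55.57 kN (tensile).

P ≈ 55.6 kN (tensile)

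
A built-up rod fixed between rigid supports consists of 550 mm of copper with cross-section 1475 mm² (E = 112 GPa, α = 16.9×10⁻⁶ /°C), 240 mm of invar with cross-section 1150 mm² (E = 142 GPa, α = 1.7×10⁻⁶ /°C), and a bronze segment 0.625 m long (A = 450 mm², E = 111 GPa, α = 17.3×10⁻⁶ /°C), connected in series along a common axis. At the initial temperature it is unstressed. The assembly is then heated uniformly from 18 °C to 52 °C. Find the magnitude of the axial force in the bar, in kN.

If the supports were absent, the total length change would be Σ αᵢΔT Lᵢ = 16.9×10⁻⁶×34×550 + 1.7×10⁻⁶×34×240 + 17.3×10⁻⁶×34×625 = 0.6975 mm.
The rigid supports impose zero overall length change; the single axial force P common to all segments must satisfy P Σ Lᵢ/(AᵢEᵢ) = δ_free.
The series flexibility is Σ Lᵢ/(AᵢEᵢ) = 550/(1475×112×10³) + 240/(1150×142×10³) + 625/(450×111×10³) = 1.731×10⁻⁵ mm/N.
So P = 0.6975 / 1.731×10⁻⁵ = 40.29 kN, compressive.

P ≈ 40.3 kN (compressive)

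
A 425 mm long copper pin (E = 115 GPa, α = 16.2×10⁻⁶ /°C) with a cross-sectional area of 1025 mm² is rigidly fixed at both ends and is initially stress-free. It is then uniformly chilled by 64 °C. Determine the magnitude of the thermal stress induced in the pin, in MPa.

σ ≈ 119 MPa (tensile)

With length fixed, the mechanical strain must cancel the thermal strain αΔT = 16.2×10⁻⁶ × 64 = 1036.8×10⁻⁶.
The stress required to suppress this strain is σ = Eε = 115×10³ × 1036.8×10⁻⁶ = 119.2 MPa, tensile since the pin is trying to contract.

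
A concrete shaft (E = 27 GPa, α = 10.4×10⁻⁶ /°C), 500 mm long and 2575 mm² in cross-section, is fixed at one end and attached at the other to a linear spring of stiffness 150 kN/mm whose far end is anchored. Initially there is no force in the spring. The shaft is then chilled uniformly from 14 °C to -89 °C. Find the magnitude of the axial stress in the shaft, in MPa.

σ ≈ 15 MPa (tensile)

The unrestrained thermal change is αΔT L = 10.4×10⁻⁶ × 103 × 500 = 0.5356 mm.
Let P be the tensile force in the spring. The shaft extends elastically by PL/(AE) and the spring stretches by P/k; together these equal δ_free.
P [ L/(AE) + 1/k ] = δ_free → P [ 500/(2575×27×10³) + 1/(150×10³) ] = 0.5356.
P = 0.5356 / 1.386×10⁻⁵ = 38650 N.
σ = P/A = 38650/2575 = 15.01 MPa.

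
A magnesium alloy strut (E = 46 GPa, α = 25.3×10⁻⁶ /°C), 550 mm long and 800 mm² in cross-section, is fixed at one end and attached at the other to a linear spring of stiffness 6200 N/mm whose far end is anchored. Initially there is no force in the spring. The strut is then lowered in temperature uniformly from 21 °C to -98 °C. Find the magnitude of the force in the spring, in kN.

If the spring were absent the strut would shorten by αΔT L = 25.3×10⁻⁶ × 119 × 550 = 1.656 mm.
Let P be the tensile force in the spring. The strut extends elastically by PL/(AE) and the spring stretches by P/k; together these equal δ_free.
P [ L/(AE) + 1/k ] = δ_free → P [ 550/(800×46×10³) + 1/(6200) ] = 1.656.
P = 1.656 / 0.0001762 = 9396 N.

P ≈ 9.4 kN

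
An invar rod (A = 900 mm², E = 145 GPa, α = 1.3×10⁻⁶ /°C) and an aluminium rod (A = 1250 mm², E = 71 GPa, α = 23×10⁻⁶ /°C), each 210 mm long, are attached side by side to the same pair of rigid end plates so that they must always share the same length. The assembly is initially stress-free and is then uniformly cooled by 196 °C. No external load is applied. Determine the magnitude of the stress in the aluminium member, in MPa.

Equilibrium of a rigid end plate with no external load gives equal and opposite internal forces ±P in the two members. Since α_{aluminium} > α_{invar}, cooling drives the aluminium into tension and the invar into compression.
Compatibility of the two members (thermal + elastic change equal): (α₁ − α₂)ΔT = P·[1/(A₁E₁) + 1/(A₂E₂)].
|α₁ − α₂|·ΔT = 21.7×10⁻⁶ × 196 = 0.004253.
1/(A₁E₁) + 1/(A₂E₂) = 1/(900×145×10³) + 1/(1250×71×10³) = 1.893×10⁻⁸ N⁻¹.
P = 0.004253 / 1.893×10⁻⁸ = 224700 N = 224.7 kN.
σ_{aluminium} = P/A₂ = 224700/1250 = 179.7 MPa, tensile.

σ ≈ 180 MPa (tensile)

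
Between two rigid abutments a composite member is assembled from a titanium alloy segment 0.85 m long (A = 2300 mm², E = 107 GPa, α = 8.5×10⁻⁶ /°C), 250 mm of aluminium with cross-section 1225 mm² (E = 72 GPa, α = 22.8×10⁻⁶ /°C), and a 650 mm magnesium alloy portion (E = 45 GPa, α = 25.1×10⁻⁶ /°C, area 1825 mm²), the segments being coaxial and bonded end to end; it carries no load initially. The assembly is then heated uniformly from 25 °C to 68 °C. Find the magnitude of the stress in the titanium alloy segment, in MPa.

σ ≈ 38.5 MPa (compressive)

With the walls removed the bar would change length by δ_free = Σ αᵢΔT Lᵢ = 8.5×10⁻⁶×43×850 + 22.8×10⁻⁶×43×250 + 25.1×10⁻⁶×43×650 = 1.257 mm.
The rigid supports impose zero overall length change; the single axial force P common to all segments must satisfy P Σ Lᵢ/(AᵢEᵢ) = δ_free.
The series flexibility is Σ Lᵢ/(AᵢEᵢ) = 850/(2300×107×10³) + 250/(1225×72×10³) + 650/(1825×45×10³) = 1.42×10⁻⁵ mm/N.
So P = 1.257 / 1.42×10⁻⁵ = 88.52 kN, compressive.
σ_{titanium alloy} = P / A = 88520 / 2300 = 38.49 MPa.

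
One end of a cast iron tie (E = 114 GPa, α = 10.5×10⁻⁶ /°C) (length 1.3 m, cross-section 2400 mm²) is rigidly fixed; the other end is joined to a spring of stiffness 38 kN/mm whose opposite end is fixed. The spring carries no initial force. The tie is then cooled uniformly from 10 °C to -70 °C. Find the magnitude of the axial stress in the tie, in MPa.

The unrestrained thermal change is αΔT L = 10.5×10⁻⁶ × 80 × 1300 = 1.092 mm.
Let P be the tensile force in the spring. The tie extends elastically by PL/(AE) and the spring stretches by P/k; together these equal δ_free.
So P = δ_free / [L/(AE) + 1/k] = 1.092 / [ 1300/(2400×114×10³) + 1/(38×10³) ].
P = 1.092 / 3.107×10⁻⁵ = 35150 N.
σ = P/A = 35150/2400 = 14.65 MPa.

σ ≈ 14.6 MPa (tensile)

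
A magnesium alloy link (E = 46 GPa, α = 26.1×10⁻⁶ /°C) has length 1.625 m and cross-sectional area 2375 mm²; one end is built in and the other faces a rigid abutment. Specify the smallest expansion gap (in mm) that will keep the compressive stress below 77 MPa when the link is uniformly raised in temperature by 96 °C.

With no wall the link would lengthen by αΔT L = 26.1×10⁻⁶ × 96 × 1625 = 4.072 mm.
At the allowable stress the elastic shortening the wall may impose is σL/E = 77 × 1625 / (46×10³) = 2.72 mm.
The gap must absorb the remainder: g_min = 4.072 − 2.72 = 1.351 mm.

g ≈ 1.35 mm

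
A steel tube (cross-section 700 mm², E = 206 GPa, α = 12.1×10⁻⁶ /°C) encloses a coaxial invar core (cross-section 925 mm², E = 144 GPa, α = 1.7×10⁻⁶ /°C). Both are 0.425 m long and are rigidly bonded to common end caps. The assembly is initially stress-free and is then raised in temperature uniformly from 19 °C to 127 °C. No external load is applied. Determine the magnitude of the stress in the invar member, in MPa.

The steel has the larger α, so on heating it would change length more than the invar if both were free. The rigid plates force a common final length, so the steel is put into compression and the invar into tension, with equal and opposite forces P (no external load).
Compatibility of the two members (thermal + elastic change equal): (α₁ − α₂)ΔT = P·[1/(A₁E₁) + 1/(A₂E₂)].
|α₁ − α₂|·ΔT = 10.4×10⁻⁶ × 108 = 0.001123.
1/(A₁E₁) + 1/(A₂E₂) = 1/(700×206×10³) + 1/(925×144×10³) = 1.444×10⁻⁸ N⁻¹.
P = 0.001123 / 1.444×10⁻⁸ = 77770 N = 77.77 kN.
σ_{invar} = P/A₂ = 77770/925 = 84.08 MPa, tensile.

σ ≈ 84.1 MPa (tensile)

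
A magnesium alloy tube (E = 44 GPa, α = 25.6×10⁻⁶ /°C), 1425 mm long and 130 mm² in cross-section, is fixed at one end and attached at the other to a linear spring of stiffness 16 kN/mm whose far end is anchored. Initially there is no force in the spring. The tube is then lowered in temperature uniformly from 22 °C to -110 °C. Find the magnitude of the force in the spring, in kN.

Free thermal contraction: δ_free = αΔT L = 25.6×10⁻⁶ × 132 × 1425 = 4.815 mm.
With a force P in the spring, the elastic change of the tube is PL/(AE) and that of the spring is P/k; compatibility requires their sum to equal δ_free.
So P = δ_free / [L/(AE) + 1/k] = 4.815 / [ 1425/(130×44×10³) + 1/(16×10³) ].
P = 4.815 / 0.0003116 = 15450 N.

P ≈ 15.5 kN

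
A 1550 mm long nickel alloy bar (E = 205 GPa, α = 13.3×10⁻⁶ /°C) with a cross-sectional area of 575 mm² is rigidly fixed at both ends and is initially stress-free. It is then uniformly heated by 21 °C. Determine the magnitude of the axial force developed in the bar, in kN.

P ≈ 32.9 kN (compressive)

Full restraint means ε = 0, so the stress is σ = EαΔT = 205×10³ × 13.3×10⁻⁶ × 21 = 57.26 MPa.
P = AEαΔT = 575 × 205×10³ × 13.3×10⁻⁶ × 21 = 32.92 kN (compressive).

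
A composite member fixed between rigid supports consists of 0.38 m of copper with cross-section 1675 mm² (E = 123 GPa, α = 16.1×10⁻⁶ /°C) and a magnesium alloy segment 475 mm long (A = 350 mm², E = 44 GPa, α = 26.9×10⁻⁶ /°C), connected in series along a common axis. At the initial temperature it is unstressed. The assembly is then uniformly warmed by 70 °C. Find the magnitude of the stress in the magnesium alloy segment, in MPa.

Free thermal expansion of the whole bar: Σ αᵢΔT Lᵢ = 16.1×10⁻⁶×70×380 + 26.9×10⁻⁶×70×475 = 1.323 mm.
Since the ends are fixed, an axial force P builds up, equal in every segment, with P · Σ Lᵢ/(AᵢEᵢ) = δ_free.
The series flexibility is Σ Lᵢ/(AᵢEᵢ) = 380/(1675×123×10³) + 475/(350×44×10³) = 3.269×10⁻⁵ mm/N.
P = 1.323 / 3.269×10⁻⁵ = 40460 N = 40.46 kN, compressive.
σ_{magnesium alloy} = P / A = 40460 / 350 = 115.6 MPa.

σ ≈ 116 MPa (compressive)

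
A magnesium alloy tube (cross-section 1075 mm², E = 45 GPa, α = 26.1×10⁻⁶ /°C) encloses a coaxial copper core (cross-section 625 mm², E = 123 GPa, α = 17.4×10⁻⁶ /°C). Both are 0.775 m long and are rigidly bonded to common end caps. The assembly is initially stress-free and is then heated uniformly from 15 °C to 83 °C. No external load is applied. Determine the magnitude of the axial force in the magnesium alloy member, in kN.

P ≈ 17.6 kN (compressive in the magnesium alloy)

Both members must finish at the same length. With the larger α, the magnesium alloy tends to over-expand; the plates restrain it, putting the magnesium alloy in compression and the copper in tension. With no external load the two internal forces are equal and opposite, magnitude P.
Compatibility of the two members (thermal + elastic change equal): (α₁ − α₂)ΔT = P·[1/(A₁E₁) + 1/(A₂E₂)].
|α₁ − α₂|·ΔT = 8.7×10⁻⁶ × 68 = 0.0005916.
1/(A₁E₁) + 1/(A₂E₂) = 1/(1075×45×10³) + 1/(625×123×10³) = 3.368×10⁻⁸ N⁻¹.
So P = 0.0005916 / 3.368×10⁻⁸ = 17.57 kN.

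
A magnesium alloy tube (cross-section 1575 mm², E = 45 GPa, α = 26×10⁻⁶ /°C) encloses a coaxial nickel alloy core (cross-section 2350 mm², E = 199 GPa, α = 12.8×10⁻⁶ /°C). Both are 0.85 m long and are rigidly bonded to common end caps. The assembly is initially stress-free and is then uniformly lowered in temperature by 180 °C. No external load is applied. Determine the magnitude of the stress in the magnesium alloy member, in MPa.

σ ≈ 92.8 MPa (tensile)

The magnesium alloy has the larger α, so on cooling it would change length more than the nickel alloy if both were free. The rigid plates force a common final length, so the magnesium alloy is put into tension and the nickel alloy into compression, with equal and opposite forces P (no external load).
Compatibility of the two members (thermal + elastic change equal): (α₁ − α₂)ΔT = P·[1/(A₁E₁) + 1/(A₂E₂)].
|α₁ − α₂|·ΔT = 13.2×10⁻⁶ × 180 = 0.002376.
1/(A₁E₁) + 1/(A₂E₂) = 1/(1575×45×10³) + 1/(2350×199×10³) = 1.625×10⁻⁸ N⁻¹.
So P = 0.002376 / 1.625×10⁻⁸ = 146.2 kN.
σ_{magnesium alloy} = P/A₁ = 146200/1575 = 92.85 MPa, tensile.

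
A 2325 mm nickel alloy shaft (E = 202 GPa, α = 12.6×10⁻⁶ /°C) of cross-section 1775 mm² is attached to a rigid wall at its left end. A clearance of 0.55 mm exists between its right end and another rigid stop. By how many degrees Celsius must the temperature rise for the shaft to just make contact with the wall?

The gap closes when αΔT L = 0.55 mm, since the shaft is still unstressed at that instant.
So ΔT = g/(αL) = 0.55/(12.6×10⁻⁶ × 2325) = 18.77 °C.

ΔT ≈ 18.8 °C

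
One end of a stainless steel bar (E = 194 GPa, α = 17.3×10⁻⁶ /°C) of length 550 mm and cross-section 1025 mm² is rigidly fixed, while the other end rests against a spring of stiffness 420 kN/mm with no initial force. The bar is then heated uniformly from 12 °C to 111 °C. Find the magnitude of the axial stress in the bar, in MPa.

The unrestrained thermal change is αΔT L = 17.3×10⁻⁶ × 99 × 550 = 0.942 mm.
With a force P in the spring, the elastic change of the bar is PL/(AE) and that of the spring is P/k; compatibility requires their sum to equal δ_free.
P [ L/(AE) + 1/k ] = δ_free → P [ 550/(1025×194×10³) + 1/(420×10³) ] = 0.942.
P = 0.942 / 5.147×10⁻⁶ = 183000 N.
σ = P/A = 183000/1025 = 178.6 MPa.

σ ≈ 179 MPa (compressive)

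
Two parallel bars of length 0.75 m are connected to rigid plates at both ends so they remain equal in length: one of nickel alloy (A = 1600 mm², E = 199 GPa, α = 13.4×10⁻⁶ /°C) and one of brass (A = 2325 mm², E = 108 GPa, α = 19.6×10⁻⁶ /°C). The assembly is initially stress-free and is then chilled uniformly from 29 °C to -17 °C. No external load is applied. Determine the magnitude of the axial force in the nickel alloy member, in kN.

P ≈ 40 kN (compressive in the nickel alloy)

The brass has the larger α, so on cooling it would change length more than the nickel alloy if both were free. The rigid plates force a common final length, so the brass is put into tension and the nickel alloy into compression, with equal and opposite forces P (no external load).
Equating the net (thermal + elastic) strains gives |α₁ − α₂|·ΔT = P·[1/(A₁E₁) + 1/(A₂E₂)].
|α₁ − α₂|·ΔT = 6.2×10⁻⁶ × 46 = 0.0002852.
1/(A₁E₁) + 1/(A₂E₂) = 1/(1600×199×10³) + 1/(2325×108×10³) = 7.123×10⁻⁹ N⁻¹.
P = 0.0002852 / 7.123×10⁻⁹ = 40040 N = 40.04 kN.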